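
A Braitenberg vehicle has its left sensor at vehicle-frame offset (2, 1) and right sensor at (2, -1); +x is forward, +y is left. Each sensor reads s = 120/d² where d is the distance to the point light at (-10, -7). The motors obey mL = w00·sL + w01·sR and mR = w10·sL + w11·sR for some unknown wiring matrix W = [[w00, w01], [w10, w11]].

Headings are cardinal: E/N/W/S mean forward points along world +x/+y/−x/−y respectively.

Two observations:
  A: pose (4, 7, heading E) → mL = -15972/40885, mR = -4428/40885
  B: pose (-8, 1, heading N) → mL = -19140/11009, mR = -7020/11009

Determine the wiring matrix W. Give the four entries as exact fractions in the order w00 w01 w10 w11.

obs A: pose=(4,7,E) → sL=120/481, sR=24/85, mL=-15972/40885, mR=-4428/40885
obs B: pose=(-8,1,N) → sL=120/101, sR=120/109, mL=-19140/11009, mR=-7020/11009
sensor matrix S = [[120/481, 24/85], [120/101, 120/109]]; det S = -5474304/90020593
solve [mL_A; mL_B] = S·[w00; w01] and [mR_A; mR_B] = S·[w10; w11]:
  w00 = -1, w01 = -1/2, w10 = -1, w11 = 1/2

-1 -1/2 -1 1/2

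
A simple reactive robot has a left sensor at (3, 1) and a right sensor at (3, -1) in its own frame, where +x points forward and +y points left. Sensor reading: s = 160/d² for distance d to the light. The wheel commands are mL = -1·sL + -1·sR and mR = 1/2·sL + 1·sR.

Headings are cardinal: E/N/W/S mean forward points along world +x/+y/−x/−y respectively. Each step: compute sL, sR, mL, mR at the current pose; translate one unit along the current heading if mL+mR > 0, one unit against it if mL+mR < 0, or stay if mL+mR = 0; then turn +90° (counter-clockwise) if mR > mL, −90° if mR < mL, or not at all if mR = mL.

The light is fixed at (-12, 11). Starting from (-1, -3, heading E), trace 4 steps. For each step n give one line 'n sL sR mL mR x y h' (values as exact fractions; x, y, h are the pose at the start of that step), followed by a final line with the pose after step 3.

0 32/73 160/421 -25152/30733 18416/30733 -1 -3 E
1 80/101 80/121 -17760/12221 12920/12221 -2 -3 N
2 32/61 32/49 -3520/2989 2736/2989 -2 -4 W
3 40/117 20/53 -4460/6201 3400/6201 -1 -4 S
final -1 -3 E

n=0: pose=(-1,-3,E); sL=32/73, sR=160/421; mL=-25152/30733, mR=18416/30733; mL+mR=-16/73 → advance -1; mR−mL=43568/30733 → turn +1·90°
n=1: pose=(-2,-3,N); sL=80/101, sR=80/121; mL=-17760/12221, mR=12920/12221; mL+mR=-40/101 → advance -1; mR−mL=30680/12221 → turn +1·90°
n=2: pose=(-2,-4,W); sL=32/61, sR=32/49; mL=-3520/2989, mR=2736/2989; mL+mR=-16/61 → advance -1; mR−mL=6256/2989 → turn +1·90°
n=3: pose=(-1,-4,S); sL=40/117, sR=20/53; mL=-4460/6201, mR=3400/6201; mL+mR=-20/117 → advance -1; mR−mL=2620/2067 → turn +1·90°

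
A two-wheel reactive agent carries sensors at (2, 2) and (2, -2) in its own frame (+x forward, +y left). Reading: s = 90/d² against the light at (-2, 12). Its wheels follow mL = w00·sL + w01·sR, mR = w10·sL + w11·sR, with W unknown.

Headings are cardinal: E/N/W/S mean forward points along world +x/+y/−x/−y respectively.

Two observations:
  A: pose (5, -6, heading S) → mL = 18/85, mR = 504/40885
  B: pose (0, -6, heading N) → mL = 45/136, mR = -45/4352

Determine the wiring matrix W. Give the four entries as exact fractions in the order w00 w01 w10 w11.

obs A: pose=(5,-6,S) → sL=90/481, sR=18/85, mL=18/85, mR=504/40885
obs B: pose=(0,-6,N) → sL=45/128, sR=45/136, mL=45/136, mR=-45/4352
sensor matrix S = [[90/481, 18/85], [45/128, 45/136]]; det S = -6561/523328
solve [mL_A; mL_B] = S·[w00; w01] and [mR_A; mR_B] = S·[w10; w11]:
  w00 = 0, w01 = 1, w10 = -1/2, w11 = 1/2

0 1 -1/2 1/2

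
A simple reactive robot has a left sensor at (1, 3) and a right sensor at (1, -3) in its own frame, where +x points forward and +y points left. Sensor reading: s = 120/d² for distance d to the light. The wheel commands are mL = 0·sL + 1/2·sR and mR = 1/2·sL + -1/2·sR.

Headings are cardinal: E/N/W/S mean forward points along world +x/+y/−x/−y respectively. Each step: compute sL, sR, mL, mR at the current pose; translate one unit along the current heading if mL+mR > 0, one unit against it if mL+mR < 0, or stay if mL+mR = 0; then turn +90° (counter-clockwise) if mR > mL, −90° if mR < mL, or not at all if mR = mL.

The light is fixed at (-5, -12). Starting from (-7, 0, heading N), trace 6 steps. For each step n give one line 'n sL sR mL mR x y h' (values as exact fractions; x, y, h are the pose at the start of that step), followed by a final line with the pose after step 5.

0 60/97 12/17 6/17 -72/1649 -7 0 N
1 120/257 120/101 60/101 -9360/25957 -7 1 E
2 30/37 3/4 3/8 9/296 -6 1 S
3 24/17 120/229 60/229 1728/3893 -6 0 W
4 60/61 60/73 30/73 360/4453 -7 0 S
5 120/73 24/41 12/41 1584/2993 -7 -1 W
final -8 -1 S

n=0: pose=(-7,0,N); sL=60/97, sR=12/17; mL=6/17, mR=-72/1649; mL+mR=30/97 → advance +1; mR−mL=-654/1649 → turn -1·90°
n=1: pose=(-7,1,E); sL=120/257, sR=120/101; mL=60/101, mR=-9360/25957; mL+mR=60/257 → advance +1; mR−mL=-24780/25957 → turn -1·90°
n=2: pose=(-6,1,S); sL=30/37, sR=3/4; mL=3/8, mR=9/296; mL+mR=15/37 → advance +1; mR−mL=-51/148 → turn -1·90°
n=3: pose=(-6,0,W); sL=24/17, sR=120/229; mL=60/229, mR=1728/3893; mL+mR=12/17 → advance +1; mR−mL=708/3893 → turn +1·90°
n=4: pose=(-7,0,S); sL=60/61, sR=60/73; mL=30/73, mR=360/4453; mL+mR=30/61 → advance +1; mR−mL=-1470/4453 → turn -1·90°
n=5: pose=(-7,-1,W); sL=120/73, sR=24/41; mL=12/41, mR=1584/2993; mL+mR=60/73 → advance +1; mR−mL=708/2993 → turn +1·90°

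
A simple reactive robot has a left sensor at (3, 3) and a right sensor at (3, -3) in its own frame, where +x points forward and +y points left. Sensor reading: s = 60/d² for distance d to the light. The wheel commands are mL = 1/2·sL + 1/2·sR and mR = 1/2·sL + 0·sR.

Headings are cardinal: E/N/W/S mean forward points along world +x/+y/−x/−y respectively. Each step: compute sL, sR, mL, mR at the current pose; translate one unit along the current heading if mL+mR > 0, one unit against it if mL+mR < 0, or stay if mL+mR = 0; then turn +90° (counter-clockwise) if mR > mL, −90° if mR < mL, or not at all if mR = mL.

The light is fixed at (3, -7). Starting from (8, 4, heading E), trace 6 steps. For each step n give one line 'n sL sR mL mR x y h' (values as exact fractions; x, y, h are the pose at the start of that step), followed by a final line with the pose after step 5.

n=0: pose=(8,4,E); sL=3/13, sR=15/32; mL=291/832, mR=3/26; mL+mR=387/832 → advance +1; mR−mL=-15/64 → turn -1·90°
n=1: pose=(9,4,S); sL=12/29, sR=60/73; mL=1308/2117, mR=6/29; mL+mR=1746/2117 → advance +1; mR−mL=-30/73 → turn -1·90°
n=2: pose=(9,3,W); sL=30/29, sR=30/89; mL=1770/2581, mR=15/29; mL+mR=3105/2581 → advance +1; mR−mL=-15/89 → turn -1·90°
n=3: pose=(8,3,N); sL=60/173, sR=60/233; mL=12180/40309, mR=30/173; mL+mR=19170/40309 → advance +1; mR−mL=-30/233 → turn -1·90°
n=4: pose=(8,4,E); sL=3/13, sR=15/32; mL=291/832, mR=3/26; mL+mR=387/832 → advance +1; mR−mL=-15/64 → turn -1·90°
n=5: pose=(9,4,S); sL=12/29, sR=60/73; mL=1308/2117, mR=6/29; mL+mR=1746/2117 → advance +1; mR−mL=-30/73 → turn -1·90°

0 3/13 15/32 291/832 3/26 8 4 E
1 12/29 60/73 1308/2117 6/29 9 4 S
2 30/29 30/89 1770/2581 15/29 9 3 W
3 60/173 60/233 12180/40309 30/173 8 3 N
4 3/13 15/32 291/832 3/26 8 4 E
5 12/29 60/73 1308/2117 6/29 9 4 S
final 9 3 W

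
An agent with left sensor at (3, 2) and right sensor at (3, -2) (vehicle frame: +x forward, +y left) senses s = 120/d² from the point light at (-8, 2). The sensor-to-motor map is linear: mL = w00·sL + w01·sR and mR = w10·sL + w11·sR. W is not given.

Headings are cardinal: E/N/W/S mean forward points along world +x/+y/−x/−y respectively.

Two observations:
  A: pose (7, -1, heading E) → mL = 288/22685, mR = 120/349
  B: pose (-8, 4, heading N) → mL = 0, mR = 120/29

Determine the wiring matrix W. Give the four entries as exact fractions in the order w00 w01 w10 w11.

1/2 -1/2 0 1

obs A: pose=(7,-1,E) → sL=24/65, sR=120/349, mL=288/22685, mR=120/349
obs B: pose=(-8,4,N) → sL=120/29, sR=120/29, mL=0, mR=120/29
sensor matrix S = [[24/65, 120/349], [120/29, 120/29]]; det S = 13824/131573
solve [mL_A; mL_B] = S·[w00; w01] and [mR_A; mR_B] = S·[w10; w11]:
  w00 = 1/2, w01 = -1/2, w10 = 0, w11 = 1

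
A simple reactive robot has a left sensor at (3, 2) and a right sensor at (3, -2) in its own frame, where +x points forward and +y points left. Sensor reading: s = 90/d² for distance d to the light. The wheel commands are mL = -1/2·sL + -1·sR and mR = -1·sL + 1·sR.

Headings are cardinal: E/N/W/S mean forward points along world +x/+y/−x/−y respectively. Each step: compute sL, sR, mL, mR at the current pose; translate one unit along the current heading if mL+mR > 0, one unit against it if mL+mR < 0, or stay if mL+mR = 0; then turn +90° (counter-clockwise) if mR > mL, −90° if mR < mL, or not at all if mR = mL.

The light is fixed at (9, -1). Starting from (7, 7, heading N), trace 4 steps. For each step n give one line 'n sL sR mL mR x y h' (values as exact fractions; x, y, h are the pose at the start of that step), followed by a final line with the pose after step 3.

0 90/137 90/121 -17775/16577 1440/16577 7 7 N
1 9/5 45/53 -927/530 -252/265 7 6 W
2 90/17 18/5 -531/85 -144/85 8 6 S
3 45/52 9/4 -279/104 18/13 8 7 E
final 7 7 N

n=0: pose=(7,7,N); sL=90/137, sR=90/121; mL=-17775/16577, mR=1440/16577; mL+mR=-135/137 → advance -1; mR−mL=19215/16577 → turn +1·90°
n=1: pose=(7,6,W); sL=9/5, sR=45/53; mL=-927/530, mR=-252/265; mL+mR=-27/10 → advance -1; mR−mL=423/530 → turn +1·90°
n=2: pose=(8,6,S); sL=90/17, sR=18/5; mL=-531/85, mR=-144/85; mL+mR=-135/17 → advance -1; mR−mL=387/85 → turn +1·90°
n=3: pose=(8,7,E); sL=45/52, sR=9/4; mL=-279/104, mR=18/13; mL+mR=-135/104 → advance -1; mR−mL=423/104 → turn +1·90°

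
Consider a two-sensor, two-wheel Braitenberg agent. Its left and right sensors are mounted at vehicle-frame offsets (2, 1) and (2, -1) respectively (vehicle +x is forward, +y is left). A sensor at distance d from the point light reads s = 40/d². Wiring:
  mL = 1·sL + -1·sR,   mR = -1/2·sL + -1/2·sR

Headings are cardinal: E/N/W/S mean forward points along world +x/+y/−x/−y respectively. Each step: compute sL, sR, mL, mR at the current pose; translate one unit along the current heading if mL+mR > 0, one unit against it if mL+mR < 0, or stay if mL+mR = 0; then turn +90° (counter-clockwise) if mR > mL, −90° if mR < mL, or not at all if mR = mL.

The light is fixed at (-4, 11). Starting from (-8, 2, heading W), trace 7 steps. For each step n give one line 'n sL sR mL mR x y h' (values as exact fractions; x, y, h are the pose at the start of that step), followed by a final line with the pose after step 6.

n=0: pose=(-8,2,W); sL=5/17, sR=2/5; mL=-9/85, mR=-59/170; mL+mR=-77/170 → advance -1; mR−mL=-41/170 → turn -1·90°
n=1: pose=(-7,2,N); sL=8/13, sR=40/53; mL=-96/689, mR=-472/689; mL+mR=-568/689 → advance -1; mR−mL=-376/689 → turn -1·90°
n=2: pose=(-7,1,E); sL=20/41, sR=20/61; mL=400/2501, mR=-1020/2501; mL+mR=-620/2501 → advance -1; mR−mL=-1420/2501 → turn -1·90°
n=3: pose=(-8,1,S); sL=40/153, sR=40/169; mL=640/25857, mR=-6440/25857; mL+mR=-5800/25857 → advance -1; mR−mL=-2360/8619 → turn -1·90°
n=4: pose=(-8,2,W); sL=5/17, sR=2/5; mL=-9/85, mR=-59/170; mL+mR=-77/170 → advance -1; mR−mL=-41/170 → turn -1·90°
n=5: pose=(-7,2,N); sL=8/13, sR=40/53; mL=-96/689, mR=-472/689; mL+mR=-568/689 → advance -1; mR−mL=-376/689 → turn -1·90°
n=6: pose=(-7,1,E); sL=20/41, sR=20/61; mL=400/2501, mR=-1020/2501; mL+mR=-620/2501 → advance -1; mR−mL=-1420/2501 → turn -1·90°

0 5/17 2/5 -9/85 -59/170 -8 2 W
1 8/13 40/53 -96/689 -472/689 -7 2 N
2 20/41 20/61 400/2501 -1020/2501 -7 1 E
3 40/153 40/169 640/25857 -6440/25857 -8 1 S
4 5/17 2/5 -9/85 -59/170 -8 2 W
5 8/13 40/53 -96/689 -472/689 -7 2 N
6 20/41 20/61 400/2501 -1020/2501 -7 1 E
final -8 1 S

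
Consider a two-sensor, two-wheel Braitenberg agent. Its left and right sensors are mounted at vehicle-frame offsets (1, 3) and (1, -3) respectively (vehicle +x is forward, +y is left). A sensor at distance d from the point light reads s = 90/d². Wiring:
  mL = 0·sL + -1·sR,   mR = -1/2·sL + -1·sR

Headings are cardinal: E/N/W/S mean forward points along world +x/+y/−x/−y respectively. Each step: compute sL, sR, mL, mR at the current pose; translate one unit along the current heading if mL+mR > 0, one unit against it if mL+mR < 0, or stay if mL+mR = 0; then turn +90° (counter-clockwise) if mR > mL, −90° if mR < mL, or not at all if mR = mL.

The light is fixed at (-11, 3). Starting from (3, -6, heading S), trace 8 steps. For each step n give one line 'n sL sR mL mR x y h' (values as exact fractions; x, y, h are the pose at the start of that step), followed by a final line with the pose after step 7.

0 90/389 90/221 -90/221 -44955/85969 3 -6 S
1 9/29 45/97 -45/97 -3483/5626 3 -5 W
2 90/193 90/373 -90/373 -34155/71989 4 -5 N
3 45/146 9/40 -9/40 -1107/2920 4 -6 E
4 90/389 90/221 -90/221 -44955/85969 3 -6 S
5 9/29 45/97 -45/97 -3483/5626 3 -5 W
6 90/193 90/373 -90/373 -34155/71989 4 -5 N
7 45/146 9/40 -9/40 -1107/2920 4 -6 E
final 3 -6 S

n=0: pose=(3,-6,S); sL=90/389, sR=90/221; mL=-90/221, mR=-44955/85969; mL+mR=-79965/85969 → advance -1; mR−mL=-45/389 → turn -1·90°
n=1: pose=(3,-5,W); sL=9/29, sR=45/97; mL=-45/97, mR=-3483/5626; mL+mR=-6093/5626 → advance -1; mR−mL=-9/58 → turn -1·90°
n=2: pose=(4,-5,N); sL=90/193, sR=90/373; mL=-90/373, mR=-34155/71989; mL+mR=-51525/71989 → advance -1; mR−mL=-45/193 → turn -1·90°
n=3: pose=(4,-6,E); sL=45/146, sR=9/40; mL=-9/40, mR=-1107/2920; mL+mR=-441/730 → advance -1; mR−mL=-45/292 → turn -1·90°
n=4: pose=(3,-6,S); sL=90/389, sR=90/221; mL=-90/221, mR=-44955/85969; mL+mR=-79965/85969 → advance -1; mR−mL=-45/389 → turn -1·90°
n=5: pose=(3,-5,W); sL=9/29, sR=45/97; mL=-45/97, mR=-3483/5626; mL+mR=-6093/5626 → advance -1; mR−mL=-9/58 → turn -1·90°
n=6: pose=(4,-5,N); sL=90/193, sR=90/373; mL=-90/373, mR=-34155/71989; mL+mR=-51525/71989 → advance -1; mR−mL=-45/193 → turn -1·90°
n=7: pose=(4,-6,E); sL=45/146, sR=9/40; mL=-9/40, mR=-1107/2920; mL+mR=-441/730 → advance -1; mR−mL=-45/292 → turn -1·90°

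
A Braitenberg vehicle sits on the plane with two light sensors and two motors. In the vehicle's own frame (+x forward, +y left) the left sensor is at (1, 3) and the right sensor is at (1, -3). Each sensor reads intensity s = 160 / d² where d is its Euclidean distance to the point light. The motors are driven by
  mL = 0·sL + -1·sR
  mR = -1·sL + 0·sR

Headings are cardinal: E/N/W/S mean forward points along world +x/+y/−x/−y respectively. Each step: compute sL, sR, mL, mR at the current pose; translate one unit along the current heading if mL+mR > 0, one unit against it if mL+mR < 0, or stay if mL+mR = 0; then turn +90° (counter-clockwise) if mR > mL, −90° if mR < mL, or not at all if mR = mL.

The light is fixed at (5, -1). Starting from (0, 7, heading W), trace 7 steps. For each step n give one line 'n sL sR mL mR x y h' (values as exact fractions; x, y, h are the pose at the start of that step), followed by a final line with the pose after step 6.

0 160/61 160/157 -160/157 -160/61 0 7 W
1 16/13 80/41 -80/41 -16/13 1 7 N
2 160/41 32/25 -32/25 -160/41 1 6 W
3 8/5 5/2 -5/2 -8/5 2 6 N
4 32/5 160/97 -160/97 -32/5 2 5 W
5 80/37 16/5 -16/5 -80/37 3 5 N
6 160/13 160/73 -160/73 -160/13 3 4 W
final 4 4 N

n=0: pose=(0,7,W); sL=160/61, sR=160/157; mL=-160/157, mR=-160/61; mL+mR=-34880/9577 → advance -1; mR−mL=-15360/9577 → turn -1·90°
n=1: pose=(1,7,N); sL=16/13, sR=80/41; mL=-80/41, mR=-16/13; mL+mR=-1696/533 → advance -1; mR−mL=384/533 → turn +1·90°
n=2: pose=(1,6,W); sL=160/41, sR=32/25; mL=-32/25, mR=-160/41; mL+mR=-5312/1025 → advance -1; mR−mL=-2688/1025 → turn -1·90°
n=3: pose=(2,6,N); sL=8/5, sR=5/2; mL=-5/2, mR=-8/5; mL+mR=-41/10 → advance -1; mR−mL=9/10 → turn +1·90°
n=4: pose=(2,5,W); sL=32/5, sR=160/97; mL=-160/97, mR=-32/5; mL+mR=-3904/485 → advance -1; mR−mL=-2304/485 → turn -1·90°
n=5: pose=(3,5,N); sL=80/37, sR=16/5; mL=-16/5, mR=-80/37; mL+mR=-992/185 → advance -1; mR−mL=192/185 → turn +1·90°
n=6: pose=(3,4,W); sL=160/13, sR=160/73; mL=-160/73, mR=-160/13; mL+mR=-13760/949 → advance -1; mR−mL=-9600/949 → turn -1·90°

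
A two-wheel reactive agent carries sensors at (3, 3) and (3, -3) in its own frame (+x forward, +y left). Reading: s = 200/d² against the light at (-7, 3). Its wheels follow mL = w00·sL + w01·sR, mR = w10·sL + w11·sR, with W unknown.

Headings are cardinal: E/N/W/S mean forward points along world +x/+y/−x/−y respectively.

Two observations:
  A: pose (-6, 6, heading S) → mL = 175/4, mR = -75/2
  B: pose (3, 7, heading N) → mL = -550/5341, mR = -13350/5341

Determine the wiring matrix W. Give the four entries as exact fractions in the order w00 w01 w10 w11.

obs A: pose=(-6,6,S) → sL=25/2, sR=50, mL=175/4, mR=-75/2
obs B: pose=(3,7,N) → sL=100/49, sR=100/109, mL=-550/5341, mR=-13350/5341
sensor matrix S = [[25/2, 50], [100/49, 100/109]]; det S = -483750/5341
solve [mL_A; mL_B] = S·[w00; w01] and [mR_A; mR_B] = S·[w10; w11]:
  w00 = -1/2, w01 = 1, w10 = -1, w11 = -1/2

-1/2 1 -1 -1/2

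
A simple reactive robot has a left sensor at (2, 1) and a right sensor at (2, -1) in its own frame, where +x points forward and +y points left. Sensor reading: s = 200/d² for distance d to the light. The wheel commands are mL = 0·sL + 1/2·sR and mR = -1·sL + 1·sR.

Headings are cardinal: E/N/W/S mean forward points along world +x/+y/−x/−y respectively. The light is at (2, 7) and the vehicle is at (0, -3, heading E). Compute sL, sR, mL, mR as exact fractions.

left sensor world pos  = (2, -2); dL² = 81
right sensor world pos = (2, -4); dR² = 121
sL = 200/81 = 200/81
sR = 200/121 = 200/121
mL = 0·sL + 1/2·sR = 100/121
mR = -1·sL + 1·sR = -8000/9801

200/81 200/121 100/121 -8000/9801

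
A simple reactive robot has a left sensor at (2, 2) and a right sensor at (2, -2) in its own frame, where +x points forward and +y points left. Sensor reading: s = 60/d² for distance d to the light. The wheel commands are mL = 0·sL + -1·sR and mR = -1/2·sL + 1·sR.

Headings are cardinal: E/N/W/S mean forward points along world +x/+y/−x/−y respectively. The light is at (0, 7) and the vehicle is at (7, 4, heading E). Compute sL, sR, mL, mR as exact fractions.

30/41 30/53 -30/53 435/2173

left sensor world pos  = (9, 6); dL² = 82
right sensor world pos = (9, 2); dR² = 106
sL = 60/82 = 30/41
sR = 60/106 = 30/53
mL = 0·sL + -1·sR = -30/53
mR = -1/2·sL + 1·sR = 435/2173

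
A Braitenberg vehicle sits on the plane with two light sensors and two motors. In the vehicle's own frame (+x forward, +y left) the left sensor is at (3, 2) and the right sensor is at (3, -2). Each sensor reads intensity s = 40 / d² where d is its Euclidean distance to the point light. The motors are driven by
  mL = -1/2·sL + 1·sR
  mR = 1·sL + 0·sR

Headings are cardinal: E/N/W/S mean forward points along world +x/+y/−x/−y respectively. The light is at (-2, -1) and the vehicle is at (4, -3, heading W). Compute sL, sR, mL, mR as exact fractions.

left sensor world pos  = (1, -5); dL² = 25
right sensor world pos = (1, -1); dR² = 9
sL = 40/25 = 8/5
sR = 40/9 = 40/9
mL = -1/2·sL + 1·sR = 164/45
mR = 1·sL + 0·sR = 8/5

8/5 40/9 164/45 8/5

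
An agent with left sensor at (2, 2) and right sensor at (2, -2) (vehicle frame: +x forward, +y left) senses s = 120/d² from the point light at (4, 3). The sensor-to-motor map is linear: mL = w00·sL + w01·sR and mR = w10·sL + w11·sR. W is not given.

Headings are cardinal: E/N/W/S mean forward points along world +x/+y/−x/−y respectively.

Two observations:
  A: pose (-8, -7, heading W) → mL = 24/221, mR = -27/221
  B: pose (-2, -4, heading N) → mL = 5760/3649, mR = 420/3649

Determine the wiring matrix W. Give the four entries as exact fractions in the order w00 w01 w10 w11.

-1 1 -1 1/2

obs A: pose=(-8,-7,W) → sL=6/17, sR=6/13, mL=24/221, mR=-27/221
obs B: pose=(-2,-4,N) → sL=120/89, sR=120/41, mL=5760/3649, mR=420/3649
sensor matrix S = [[6/17, 6/13], [120/89, 120/41]]; det S = 331200/806429
solve [mL_A; mL_B] = S·[w00; w01] and [mR_A; mR_B] = S·[w10; w11]:
  w00 = -1, w01 = 1, w10 = -1, w11 = 1/2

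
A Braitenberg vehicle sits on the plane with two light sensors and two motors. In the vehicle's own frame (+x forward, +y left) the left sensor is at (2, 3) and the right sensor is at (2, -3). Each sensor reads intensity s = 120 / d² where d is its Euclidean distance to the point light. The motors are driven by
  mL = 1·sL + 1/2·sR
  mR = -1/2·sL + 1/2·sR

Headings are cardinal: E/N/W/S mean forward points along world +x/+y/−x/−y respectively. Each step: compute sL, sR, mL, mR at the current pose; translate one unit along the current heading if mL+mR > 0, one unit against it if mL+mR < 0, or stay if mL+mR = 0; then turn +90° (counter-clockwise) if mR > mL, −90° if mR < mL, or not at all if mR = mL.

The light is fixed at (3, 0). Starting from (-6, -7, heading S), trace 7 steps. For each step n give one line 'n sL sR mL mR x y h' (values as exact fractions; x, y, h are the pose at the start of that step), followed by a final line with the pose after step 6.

0 40/39 8/15 84/65 -16/65 -6 -7 S
1 60/121 60/73 8010/8833 1440/8833 -6 -8 W
2 24/41 24/17 900/697 288/697 -7 -8 N
3 3/2 30/41 153/82 -63/164 -7 -7 E
4 40/39 8/15 84/65 -16/65 -6 -7 S
5 60/121 60/73 8010/8833 1440/8833 -6 -8 W
6 24/41 24/17 900/697 288/697 -7 -8 N
final -7 -7 E

n=0: pose=(-6,-7,S); sL=40/39, sR=8/15; mL=84/65, mR=-16/65; mL+mR=68/65 → advance +1; mR−mL=-20/13 → turn -1·90°
n=1: pose=(-6,-8,W); sL=60/121, sR=60/73; mL=8010/8833, mR=1440/8833; mL+mR=9450/8833 → advance +1; mR−mL=-90/121 → turn -1·90°
n=2: pose=(-7,-8,N); sL=24/41, sR=24/17; mL=900/697, mR=288/697; mL+mR=1188/697 → advance +1; mR−mL=-36/41 → turn -1·90°
n=3: pose=(-7,-7,E); sL=3/2, sR=30/41; mL=153/82, mR=-63/164; mL+mR=243/164 → advance +1; mR−mL=-9/4 → turn -1·90°
n=4: pose=(-6,-7,S); sL=40/39, sR=8/15; mL=84/65, mR=-16/65; mL+mR=68/65 → advance +1; mR−mL=-20/13 → turn -1·90°
n=5: pose=(-6,-8,W); sL=60/121, sR=60/73; mL=8010/8833, mR=1440/8833; mL+mR=9450/8833 → advance +1; mR−mL=-90/121 → turn -1·90°
n=6: pose=(-7,-8,N); sL=24/41, sR=24/17; mL=900/697, mR=288/697; mL+mR=1188/697 → advance +1; mR−mL=-36/41 → turn -1·90°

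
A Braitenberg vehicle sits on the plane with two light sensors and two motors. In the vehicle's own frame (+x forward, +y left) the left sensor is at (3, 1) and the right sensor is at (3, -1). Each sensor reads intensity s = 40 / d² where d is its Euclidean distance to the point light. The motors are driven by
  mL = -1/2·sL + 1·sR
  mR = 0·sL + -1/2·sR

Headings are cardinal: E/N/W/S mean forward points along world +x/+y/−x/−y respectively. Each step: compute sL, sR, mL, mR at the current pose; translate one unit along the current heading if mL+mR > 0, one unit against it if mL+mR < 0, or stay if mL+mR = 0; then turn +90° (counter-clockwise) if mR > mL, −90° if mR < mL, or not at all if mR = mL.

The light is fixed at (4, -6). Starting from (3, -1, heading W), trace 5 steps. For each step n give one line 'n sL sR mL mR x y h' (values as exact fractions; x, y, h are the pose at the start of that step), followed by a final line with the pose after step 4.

0 5/4 10/13 15/104 -5/13 3 -1 W
1 8/13 8/13 4/13 -4/13 4 -1 N
2 8/9 8/5 52/45 -4/5 4 -1 E
3 5 10 15/2 -5 5 -1 S
4 40/13 40/29 -60/377 -20/29 5 -2 W
final 6 -2 N

n=0: pose=(3,-1,W); sL=5/4, sR=10/13; mL=15/104, mR=-5/13; mL+mR=-25/104 → advance -1; mR−mL=-55/104 → turn -1·90°
n=1: pose=(4,-1,N); sL=8/13, sR=8/13; mL=4/13, mR=-4/13; mL+mR=0 → advance +0; mR−mL=-8/13 → turn -1·90°
n=2: pose=(4,-1,E); sL=8/9, sR=8/5; mL=52/45, mR=-4/5; mL+mR=16/45 → advance +1; mR−mL=-88/45 → turn -1·90°
n=3: pose=(5,-1,S); sL=5, sR=10; mL=15/2, mR=-5; mL+mR=5/2 → advance +1; mR−mL=-25/2 → turn -1·90°
n=4: pose=(5,-2,W); sL=40/13, sR=40/29; mL=-60/377, mR=-20/29; mL+mR=-320/377 → advance -1; mR−mL=-200/377 → turn -1·90°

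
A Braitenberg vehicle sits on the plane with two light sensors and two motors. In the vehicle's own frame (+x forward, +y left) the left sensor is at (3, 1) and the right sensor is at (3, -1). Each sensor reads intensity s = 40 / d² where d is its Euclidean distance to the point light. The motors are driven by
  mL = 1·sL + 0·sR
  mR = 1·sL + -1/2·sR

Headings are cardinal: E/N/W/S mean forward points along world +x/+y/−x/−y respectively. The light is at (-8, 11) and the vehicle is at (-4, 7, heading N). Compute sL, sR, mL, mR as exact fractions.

4 20/13 4 42/13

left sensor world pos  = (-5, 10); dL² = 10
right sensor world pos = (-3, 10); dR² = 26
sL = 40/10 = 4
sR = 40/26 = 20/13
mL = 1·sL + 0·sR = 4
mR = 1·sL + -1/2·sR = 42/13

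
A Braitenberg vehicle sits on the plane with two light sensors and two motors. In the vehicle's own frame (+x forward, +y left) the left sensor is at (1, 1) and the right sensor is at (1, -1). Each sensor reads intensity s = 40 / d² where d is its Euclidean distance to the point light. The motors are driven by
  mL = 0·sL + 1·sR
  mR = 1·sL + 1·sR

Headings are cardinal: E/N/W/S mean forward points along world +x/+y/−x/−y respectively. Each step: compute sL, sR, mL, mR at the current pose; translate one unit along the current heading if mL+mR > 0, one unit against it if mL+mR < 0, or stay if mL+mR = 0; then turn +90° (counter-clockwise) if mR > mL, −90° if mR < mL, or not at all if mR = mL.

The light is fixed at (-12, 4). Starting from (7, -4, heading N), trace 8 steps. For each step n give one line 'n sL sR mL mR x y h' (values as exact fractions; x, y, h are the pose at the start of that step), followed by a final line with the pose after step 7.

0 40/373 40/449 40/449 32880/167477 7 -4 N
1 10/97 1/9 1/9 187/873 7 -3 W
2 8/85 40/353 40/353 6224/30005 6 -3 S
3 4/41 20/221 20/221 1704/9061 6 -4 E
4 40/373 40/449 40/449 32880/167477 7 -4 N
5 10/97 1/9 1/9 187/873 7 -3 W
6 8/85 40/353 40/353 6224/30005 6 -3 S
7 4/41 20/221 20/221 1704/9061 6 -4 E
final 7 -4 N

n=0: pose=(7,-4,N); sL=40/373, sR=40/449; mL=40/449, mR=32880/167477; mL+mR=47800/167477 → advance +1; mR−mL=40/373 → turn +1·90°
n=1: pose=(7,-3,W); sL=10/97, sR=1/9; mL=1/9, mR=187/873; mL+mR=284/873 → advance +1; mR−mL=10/97 → turn +1·90°
n=2: pose=(6,-3,S); sL=8/85, sR=40/353; mL=40/353, mR=6224/30005; mL+mR=9624/30005 → advance +1; mR−mL=8/85 → turn +1·90°
n=3: pose=(6,-4,E); sL=4/41, sR=20/221; mL=20/221, mR=1704/9061; mL+mR=2524/9061 → advance +1; mR−mL=4/41 → turn +1·90°
n=4: pose=(7,-4,N); sL=40/373, sR=40/449; mL=40/449, mR=32880/167477; mL+mR=47800/167477 → advance +1; mR−mL=40/373 → turn +1·90°
n=5: pose=(7,-3,W); sL=10/97, sR=1/9; mL=1/9, mR=187/873; mL+mR=284/873 → advance +1; mR−mL=10/97 → turn +1·90°
n=6: pose=(6,-3,S); sL=8/85, sR=40/353; mL=40/353, mR=6224/30005; mL+mR=9624/30005 → advance +1; mR−mL=8/85 → turn +1·90°
n=7: pose=(6,-4,E); sL=4/41, sR=20/221; mL=20/221, mR=1704/9061; mL+mR=2524/9061 → advance +1; mR−mL=4/41 → turn +1·90°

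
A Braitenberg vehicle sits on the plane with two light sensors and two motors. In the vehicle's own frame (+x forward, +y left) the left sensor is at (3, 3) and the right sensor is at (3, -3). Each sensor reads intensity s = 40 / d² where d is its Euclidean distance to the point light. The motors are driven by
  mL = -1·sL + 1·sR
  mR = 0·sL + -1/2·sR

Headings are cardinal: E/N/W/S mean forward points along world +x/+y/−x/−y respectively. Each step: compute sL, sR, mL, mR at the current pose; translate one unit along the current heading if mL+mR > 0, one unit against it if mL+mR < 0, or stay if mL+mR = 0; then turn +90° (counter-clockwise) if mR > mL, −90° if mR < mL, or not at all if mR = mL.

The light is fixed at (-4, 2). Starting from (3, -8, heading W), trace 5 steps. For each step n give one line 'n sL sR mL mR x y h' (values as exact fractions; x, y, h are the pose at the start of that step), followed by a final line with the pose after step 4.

0 8/37 8/13 192/481 -4/13 3 -8 W
1 20/29 4/13 -144/377 -2/13 2 -8 N
2 8/41 40/73 1056/2993 -20/73 2 -9 W
3 10/17 5/16 -75/272 -5/32 1 -9 N
4 40/229 8/17 1152/3893 -4/17 1 -10 W
final 0 -10 N

n=0: pose=(3,-8,W); sL=8/37, sR=8/13; mL=192/481, mR=-4/13; mL+mR=44/481 → advance +1; mR−mL=-340/481 → turn -1·90°
n=1: pose=(2,-8,N); sL=20/29, sR=4/13; mL=-144/377, mR=-2/13; mL+mR=-202/377 → advance -1; mR−mL=86/377 → turn +1·90°
n=2: pose=(2,-9,W); sL=8/41, sR=40/73; mL=1056/2993, mR=-20/73; mL+mR=236/2993 → advance +1; mR−mL=-1876/2993 → turn -1·90°
n=3: pose=(1,-9,N); sL=10/17, sR=5/16; mL=-75/272, mR=-5/32; mL+mR=-235/544 → advance -1; mR−mL=65/544 → turn +1·90°
n=4: pose=(1,-10,W); sL=40/229, sR=8/17; mL=1152/3893, mR=-4/17; mL+mR=236/3893 → advance +1; mR−mL=-2068/3893 → turn -1·90°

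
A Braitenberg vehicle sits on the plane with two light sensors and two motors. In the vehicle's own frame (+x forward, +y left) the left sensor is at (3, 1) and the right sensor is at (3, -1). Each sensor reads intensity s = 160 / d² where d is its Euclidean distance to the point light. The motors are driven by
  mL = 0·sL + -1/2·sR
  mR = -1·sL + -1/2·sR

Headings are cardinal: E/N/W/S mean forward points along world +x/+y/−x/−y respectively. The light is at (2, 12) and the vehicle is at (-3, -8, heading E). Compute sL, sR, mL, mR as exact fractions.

32/73 32/89 -16/89 -4016/6497

left sensor world pos  = (0, -7); dL² = 365
right sensor world pos = (0, -9); dR² = 445
sL = 160/365 = 32/73
sR = 160/445 = 32/89
mL = 0·sL + -1/2·sR = -16/89
mR = -1·sL + -1/2·sR = -4016/6497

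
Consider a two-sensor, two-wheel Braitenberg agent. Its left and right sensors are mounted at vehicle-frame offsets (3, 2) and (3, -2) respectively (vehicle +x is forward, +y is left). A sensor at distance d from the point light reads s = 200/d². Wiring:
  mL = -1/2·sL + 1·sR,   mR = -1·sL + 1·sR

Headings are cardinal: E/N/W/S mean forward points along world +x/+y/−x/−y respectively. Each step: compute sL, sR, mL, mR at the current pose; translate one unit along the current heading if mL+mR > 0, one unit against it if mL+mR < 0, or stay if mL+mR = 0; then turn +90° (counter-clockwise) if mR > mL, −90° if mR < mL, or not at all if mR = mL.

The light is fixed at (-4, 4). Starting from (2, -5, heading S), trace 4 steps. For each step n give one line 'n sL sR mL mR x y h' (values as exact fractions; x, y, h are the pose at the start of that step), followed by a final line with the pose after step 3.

0 25/26 5/4 10/13 15/52 2 -5 S
1 200/153 200/73 23300/11169 16000/11169 2 -6 W
2 100/29 100/49 450/1421 -2000/1421 1 -6 N
3 40/29 200/233 1140/6757 -3520/6757 1 -7 E
final 0 -7 S

n=0: pose=(2,-5,S); sL=25/26, sR=5/4; mL=10/13, mR=15/52; mL+mR=55/52 → advance +1; mR−mL=-25/52 → turn -1·90°
n=1: pose=(2,-6,W); sL=200/153, sR=200/73; mL=23300/11169, mR=16000/11169; mL+mR=13100/3723 → advance +1; mR−mL=-100/153 → turn -1·90°
n=2: pose=(1,-6,N); sL=100/29, sR=100/49; mL=450/1421, mR=-2000/1421; mL+mR=-1550/1421 → advance -1; mR−mL=-50/29 → turn -1·90°
n=3: pose=(1,-7,E); sL=40/29, sR=200/233; mL=1140/6757, mR=-3520/6757; mL+mR=-2380/6757 → advance -1; mR−mL=-20/29 → turn -1·90°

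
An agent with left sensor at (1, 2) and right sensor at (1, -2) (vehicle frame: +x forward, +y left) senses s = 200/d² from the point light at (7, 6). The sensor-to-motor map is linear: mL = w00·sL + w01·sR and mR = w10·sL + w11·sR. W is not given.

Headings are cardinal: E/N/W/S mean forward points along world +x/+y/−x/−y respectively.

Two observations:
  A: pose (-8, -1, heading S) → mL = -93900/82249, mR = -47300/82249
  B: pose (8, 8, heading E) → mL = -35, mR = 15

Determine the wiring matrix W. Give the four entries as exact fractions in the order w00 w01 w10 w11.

obs A: pose=(-8,-1,S) → sL=200/233, sR=200/353, mL=-93900/82249, mR=-47300/82249
obs B: pose=(8,8,E) → sL=10, sR=50, mL=-35, mR=15
sensor matrix S = [[200/233, 200/353], [10, 50]]; det S = 3064000/82249
solve [mL_A; mL_B] = S·[w00; w01] and [mR_A; mR_B] = S·[w10; w11]:
  w00 = -1, w01 = -1/2, w10 = -1, w11 = 1/2

-1 -1/2 -1 1/2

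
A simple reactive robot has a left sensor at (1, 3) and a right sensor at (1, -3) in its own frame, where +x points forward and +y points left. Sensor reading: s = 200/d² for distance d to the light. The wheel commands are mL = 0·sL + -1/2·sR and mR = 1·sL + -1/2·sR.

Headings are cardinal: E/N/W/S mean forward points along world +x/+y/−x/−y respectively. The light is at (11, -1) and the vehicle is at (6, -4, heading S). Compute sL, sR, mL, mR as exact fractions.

left sensor world pos  = (9, -5); dL² = 20
right sensor world pos = (3, -5); dR² = 80
sL = 200/20 = 10
sR = 200/80 = 5/2
mL = 0·sL + -1/2·sR = -5/4
mR = 1·sL + -1/2·sR = 35/4

10 5/2 -5/4 35/4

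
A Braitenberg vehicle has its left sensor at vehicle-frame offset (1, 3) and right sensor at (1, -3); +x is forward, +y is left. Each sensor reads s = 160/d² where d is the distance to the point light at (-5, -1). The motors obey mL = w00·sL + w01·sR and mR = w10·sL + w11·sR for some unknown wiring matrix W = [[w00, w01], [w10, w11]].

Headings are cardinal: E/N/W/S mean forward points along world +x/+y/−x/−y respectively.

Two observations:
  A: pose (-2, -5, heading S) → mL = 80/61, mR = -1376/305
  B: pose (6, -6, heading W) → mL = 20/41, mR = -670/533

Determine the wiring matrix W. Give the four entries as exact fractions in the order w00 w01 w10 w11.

obs A: pose=(-2,-5,S) → sL=160/61, sR=32/5, mL=80/61, mR=-1376/305
obs B: pose=(6,-6,W) → sL=40/41, sR=20/13, mL=20/41, mR=-670/533
sensor matrix S = [[160/61, 32/5], [40/41, 20/13]]; det S = -71808/32513
solve [mL_A; mL_B] = S·[w00; w01] and [mR_A; mR_B] = S·[w10; w11]:
  w00 = 1/2, w01 = 0, w10 = -1/2, w11 = -1/2

1/2 0 -1/2 -1/2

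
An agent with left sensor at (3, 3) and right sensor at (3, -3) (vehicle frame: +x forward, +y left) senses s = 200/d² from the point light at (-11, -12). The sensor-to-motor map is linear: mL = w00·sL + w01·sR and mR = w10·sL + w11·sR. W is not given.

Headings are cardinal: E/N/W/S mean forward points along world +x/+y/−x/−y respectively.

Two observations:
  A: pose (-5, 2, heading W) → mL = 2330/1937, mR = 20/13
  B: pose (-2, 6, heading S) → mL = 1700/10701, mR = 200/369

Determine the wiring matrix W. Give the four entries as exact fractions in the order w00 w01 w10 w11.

1 -1/2 1 0

obs A: pose=(-5,2,W) → sL=20/13, sR=100/149, mL=2330/1937, mR=20/13
obs B: pose=(-2,6,S) → sL=200/369, sR=200/261, mL=1700/10701, mR=200/369
sensor matrix S = [[20/13, 100/149], [200/369, 200/261]]; det S = 5632000/6909279
solve [mL_A; mL_B] = S·[w00; w01] and [mR_A; mR_B] = S·[w10; w11]:
  w00 = 1, w01 = -1/2, w10 = 1, w11 = 0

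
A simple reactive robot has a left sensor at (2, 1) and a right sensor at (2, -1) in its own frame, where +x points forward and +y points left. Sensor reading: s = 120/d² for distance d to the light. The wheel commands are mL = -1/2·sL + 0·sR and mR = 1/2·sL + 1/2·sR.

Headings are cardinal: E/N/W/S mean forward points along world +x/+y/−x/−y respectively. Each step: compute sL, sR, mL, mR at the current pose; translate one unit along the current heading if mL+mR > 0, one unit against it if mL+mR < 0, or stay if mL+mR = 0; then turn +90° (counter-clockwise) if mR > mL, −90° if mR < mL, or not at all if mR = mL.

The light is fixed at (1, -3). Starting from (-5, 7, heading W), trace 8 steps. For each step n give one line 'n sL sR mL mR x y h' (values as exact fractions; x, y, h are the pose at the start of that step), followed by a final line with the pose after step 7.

n=0: pose=(-5,7,W); sL=24/29, sR=24/37; mL=-12/29, mR=792/1073; mL+mR=12/37 → advance +1; mR−mL=1236/1073 → turn +1·90°
n=1: pose=(-6,7,S); sL=6/5, sR=15/16; mL=-3/5, mR=171/160; mL+mR=15/32 → advance +1; mR−mL=267/160 → turn +1·90°
n=2: pose=(-6,6,E); sL=24/25, sR=120/89; mL=-12/25, mR=2568/2225; mL+mR=60/89 → advance +1; mR−mL=3636/2225 → turn +1·90°
n=3: pose=(-5,6,N); sL=12/17, sR=60/73; mL=-6/17, mR=948/1241; mL+mR=30/73 → advance +1; mR−mL=1386/1241 → turn +1·90°
n=4: pose=(-5,7,W); sL=24/29, sR=24/37; mL=-12/29, mR=792/1073; mL+mR=12/37 → advance +1; mR−mL=1236/1073 → turn +1·90°
n=5: pose=(-6,7,S); sL=6/5, sR=15/16; mL=-3/5, mR=171/160; mL+mR=15/32 → advance +1; mR−mL=267/160 → turn +1·90°
n=6: pose=(-6,6,E); sL=24/25, sR=120/89; mL=-12/25, mR=2568/2225; mL+mR=60/89 → advance +1; mR−mL=3636/2225 → turn +1·90°
n=7: pose=(-5,6,N); sL=12/17, sR=60/73; mL=-6/17, mR=948/1241; mL+mR=30/73 → advance +1; mR−mL=1386/1241 → turn +1·90°

0 24/29 24/37 -12/29 792/1073 -5 7 W
1 6/5 15/16 -3/5 171/160 -6 7 S
2 24/25 120/89 -12/25 2568/2225 -6 6 E
3 12/17 60/73 -6/17 948/1241 -5 6 N
4 24/29 24/37 -12/29 792/1073 -5 7 W
5 6/5 15/16 -3/5 171/160 -6 7 S
6 24/25 120/89 -12/25 2568/2225 -6 6 E
7 12/17 60/73 -6/17 948/1241 -5 6 N
final -5 7 W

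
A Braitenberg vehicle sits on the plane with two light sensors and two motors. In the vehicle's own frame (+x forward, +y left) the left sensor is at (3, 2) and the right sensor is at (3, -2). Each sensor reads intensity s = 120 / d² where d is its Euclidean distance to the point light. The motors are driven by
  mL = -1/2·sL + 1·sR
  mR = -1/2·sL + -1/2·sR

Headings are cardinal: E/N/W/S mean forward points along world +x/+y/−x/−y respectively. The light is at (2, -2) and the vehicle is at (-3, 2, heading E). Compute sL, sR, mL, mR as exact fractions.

left sensor world pos  = (0, 4); dL² = 40
right sensor world pos = (0, 0); dR² = 8
sL = 120/40 = 3
sR = 120/8 = 15
mL = -1/2·sL + 1·sR = 27/2
mR = -1/2·sL + -1/2·sR = -9

3 15 27/2 -9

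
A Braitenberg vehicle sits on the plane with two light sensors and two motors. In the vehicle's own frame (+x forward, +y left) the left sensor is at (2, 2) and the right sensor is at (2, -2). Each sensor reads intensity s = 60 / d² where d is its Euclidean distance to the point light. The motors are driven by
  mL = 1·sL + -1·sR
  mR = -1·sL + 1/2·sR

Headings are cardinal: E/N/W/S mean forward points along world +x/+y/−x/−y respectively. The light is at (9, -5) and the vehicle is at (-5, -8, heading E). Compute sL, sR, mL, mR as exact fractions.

12/29 60/169 288/4901 -1158/4901

left sensor world pos  = (-3, -6); dL² = 145
right sensor world pos = (-3, -10); dR² = 169
sL = 60/145 = 12/29
sR = 60/169 = 60/169
mL = 1·sL + -1·sR = 288/4901
mR = -1·sL + 1/2·sR = -1158/4901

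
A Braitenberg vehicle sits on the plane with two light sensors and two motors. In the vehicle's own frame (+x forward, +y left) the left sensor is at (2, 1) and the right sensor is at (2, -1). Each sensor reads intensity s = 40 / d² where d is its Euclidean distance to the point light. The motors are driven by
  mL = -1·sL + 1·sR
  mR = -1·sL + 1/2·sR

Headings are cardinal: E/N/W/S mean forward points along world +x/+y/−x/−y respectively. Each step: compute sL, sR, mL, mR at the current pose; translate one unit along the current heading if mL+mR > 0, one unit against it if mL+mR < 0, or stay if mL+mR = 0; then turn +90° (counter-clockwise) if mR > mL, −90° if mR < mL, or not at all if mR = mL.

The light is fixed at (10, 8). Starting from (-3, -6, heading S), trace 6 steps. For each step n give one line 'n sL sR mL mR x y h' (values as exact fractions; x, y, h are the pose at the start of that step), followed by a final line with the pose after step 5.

0 1/10 10/113 -13/1130 -63/1130 -3 -6 S
1 40/421 40/369 2080/155349 -6340/155349 -3 -5 W
2 4/29 20/121 96/3509 -194/3509 -2 -5 N
3 40/269 8/65 -448/17485 -1524/17485 -2 -6 E
4 1/10 10/113 -13/1130 -63/1130 -3 -6 S
5 40/421 40/369 2080/155349 -6340/155349 -3 -5 W
final -2 -5 N

n=0: pose=(-3,-6,S); sL=1/10, sR=10/113; mL=-13/1130, mR=-63/1130; mL+mR=-38/565 → advance -1; mR−mL=-5/113 → turn -1·90°
n=1: pose=(-3,-5,W); sL=40/421, sR=40/369; mL=2080/155349, mR=-6340/155349; mL+mR=-1420/51783 → advance -1; mR−mL=-20/369 → turn -1·90°
n=2: pose=(-2,-5,N); sL=4/29, sR=20/121; mL=96/3509, mR=-194/3509; mL+mR=-98/3509 → advance -1; mR−mL=-10/121 → turn -1·90°
n=3: pose=(-2,-6,E); sL=40/269, sR=8/65; mL=-448/17485, mR=-1524/17485; mL+mR=-1972/17485 → advance -1; mR−mL=-4/65 → turn -1·90°
n=4: pose=(-3,-6,S); sL=1/10, sR=10/113; mL=-13/1130, mR=-63/1130; mL+mR=-38/565 → advance -1; mR−mL=-5/113 → turn -1·90°
n=5: pose=(-3,-5,W); sL=40/421, sR=40/369; mL=2080/155349, mR=-6340/155349; mL+mR=-1420/51783 → advance -1; mR−mL=-20/369 → turn -1·90°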